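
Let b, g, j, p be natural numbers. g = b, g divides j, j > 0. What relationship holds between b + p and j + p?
b + p ≤ j + p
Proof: From g divides j and j > 0, g ≤ j. Since g = b, b ≤ j. Then b + p ≤ j + p.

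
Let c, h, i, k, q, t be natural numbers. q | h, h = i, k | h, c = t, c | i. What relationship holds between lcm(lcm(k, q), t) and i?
lcm(lcm(k, q), t) | i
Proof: k | h and q | h, so lcm(k, q) | h. h = i, so lcm(k, q) | i. From c = t and c | i, t | i. Since lcm(k, q) | i, lcm(lcm(k, q), t) | i.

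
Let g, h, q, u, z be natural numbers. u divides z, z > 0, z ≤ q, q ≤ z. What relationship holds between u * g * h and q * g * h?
u * g * h ≤ q * g * h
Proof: Since z ≤ q and q ≤ z, z = q. u divides z and z > 0, hence u ≤ z. From z = q, u ≤ q. By multiplying by a non-negative, u * g ≤ q * g. By multiplying by a non-negative, u * g * h ≤ q * g * h.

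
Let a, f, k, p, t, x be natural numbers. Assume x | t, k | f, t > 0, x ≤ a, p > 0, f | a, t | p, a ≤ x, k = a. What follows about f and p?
f ≤ p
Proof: From k = a and k | f, a | f. Since f | a, a = f. x ≤ a and a ≤ x, so x = a. Since x | t, a | t. t > 0, so a ≤ t. Since a = f, f ≤ t. t | p and p > 0, thus t ≤ p. Because f ≤ t, f ≤ p.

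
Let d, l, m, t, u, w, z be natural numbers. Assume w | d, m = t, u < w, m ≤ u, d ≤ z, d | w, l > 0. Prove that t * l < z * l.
Because w | d and d | w, w = d. Since u < w, u < d. m ≤ u, so m < d. d ≤ z, so m < z. From m = t, t < z. From l > 0, t * l < z * l.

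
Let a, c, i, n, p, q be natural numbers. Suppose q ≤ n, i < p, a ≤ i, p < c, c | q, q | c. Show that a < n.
a ≤ i and i < p, therefore a < p. Since p < c, a < c. q | c and c | q, thus q = c. Since q ≤ n, c ≤ n. Since a < c, a < n.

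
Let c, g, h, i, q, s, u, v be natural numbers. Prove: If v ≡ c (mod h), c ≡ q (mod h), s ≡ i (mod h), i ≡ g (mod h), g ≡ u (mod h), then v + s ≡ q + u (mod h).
From v ≡ c (mod h) and c ≡ q (mod h), v ≡ q (mod h). s ≡ i (mod h) and i ≡ g (mod h), hence s ≡ g (mod h). Since g ≡ u (mod h), s ≡ u (mod h). From v ≡ q (mod h), by adding congruences, v + s ≡ q + u (mod h).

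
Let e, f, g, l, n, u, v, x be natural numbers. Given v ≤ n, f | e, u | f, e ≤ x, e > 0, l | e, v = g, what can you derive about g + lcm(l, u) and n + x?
g + lcm(l, u) ≤ n + x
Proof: v = g and v ≤ n, therefore g ≤ n. Because u | f and f | e, u | e. l | e, so lcm(l, u) | e. e > 0, so lcm(l, u) ≤ e. From e ≤ x, lcm(l, u) ≤ x. g ≤ n, so g + lcm(l, u) ≤ n + x.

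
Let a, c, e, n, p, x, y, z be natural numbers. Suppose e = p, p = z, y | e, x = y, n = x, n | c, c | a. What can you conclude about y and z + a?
y | z + a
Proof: Because e = p and p = z, e = z. Since y | e, y | z. Because n | c and c | a, n | a. Since n = x, x | a. x = y, so y | a. y | z, so y | z + a.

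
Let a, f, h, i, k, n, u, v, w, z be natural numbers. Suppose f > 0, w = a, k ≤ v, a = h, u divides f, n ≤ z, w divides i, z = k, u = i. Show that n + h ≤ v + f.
z = k and n ≤ z, thus n ≤ k. k ≤ v, so n ≤ v. w = a and a = h, thus w = h. Because u = i and u divides f, i divides f. w divides i, so w divides f. f > 0, so w ≤ f. w = h, so h ≤ f. n ≤ v, so n + h ≤ v + f.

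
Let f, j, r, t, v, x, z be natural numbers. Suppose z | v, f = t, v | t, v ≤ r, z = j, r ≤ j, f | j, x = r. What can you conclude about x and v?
x = v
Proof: Because z = j and z | v, j | v. f = t and f | j, therefore t | j. v | t, so v | j. Since j | v, j = v. Since r ≤ j, r ≤ v. Since v ≤ r, r = v. Since x = r, x = v.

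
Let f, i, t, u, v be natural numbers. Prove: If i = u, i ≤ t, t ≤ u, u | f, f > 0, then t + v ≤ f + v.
i = u and i ≤ t, hence u ≤ t. Since t ≤ u, u = t. u | f and f > 0, so u ≤ f. u = t, so t ≤ f. Then t + v ≤ f + v.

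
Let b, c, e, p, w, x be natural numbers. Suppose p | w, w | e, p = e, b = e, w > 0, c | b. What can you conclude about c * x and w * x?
c * x ≤ w * x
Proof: From p = e and p | w, e | w. w | e, so e = w. b = e, so b = w. Since c | b, c | w. Since w > 0, c ≤ w. Then c * x ≤ w * x.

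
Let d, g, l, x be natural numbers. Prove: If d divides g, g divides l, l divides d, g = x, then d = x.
Since g divides l and l divides d, g divides d. Because d divides g, d = g. Since g = x, d = x.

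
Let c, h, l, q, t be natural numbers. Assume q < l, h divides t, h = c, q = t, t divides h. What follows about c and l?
c < l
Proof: From t divides h and h divides t, t = h. h = c, so t = c. Since q = t and q < l, t < l. Since t = c, c < l.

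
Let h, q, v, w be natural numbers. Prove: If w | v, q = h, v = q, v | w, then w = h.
w | v and v | w, thus w = v. v = q, so w = q. q = h, so w = h.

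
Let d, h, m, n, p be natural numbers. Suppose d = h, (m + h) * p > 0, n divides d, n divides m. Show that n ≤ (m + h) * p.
From d = h and n divides d, n divides h. Since n divides m, n divides m + h. Then n divides (m + h) * p. Since (m + h) * p > 0, n ≤ (m + h) * p.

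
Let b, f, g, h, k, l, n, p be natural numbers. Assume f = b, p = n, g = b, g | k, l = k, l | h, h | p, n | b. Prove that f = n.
Because l = k and l | h, k | h. Since g | k, g | h. From h | p, g | p. Since g = b, b | p. Since p = n, b | n. Since n | b, b = n. Since f = b, f = n.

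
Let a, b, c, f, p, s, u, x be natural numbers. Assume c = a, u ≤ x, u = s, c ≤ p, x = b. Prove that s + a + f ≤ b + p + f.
x = b and u ≤ x, so u ≤ b. Since u = s, s ≤ b. From c = a and c ≤ p, a ≤ p. Since s ≤ b, s + a ≤ b + p. Then s + a + f ≤ b + p + f.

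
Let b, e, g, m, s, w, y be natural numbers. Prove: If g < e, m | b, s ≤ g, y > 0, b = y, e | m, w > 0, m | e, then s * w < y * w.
s ≤ g and g < e, so s < e. m | e and e | m, therefore m = e. m | b, so e | b. b = y, so e | y. Since y > 0, e ≤ y. s < e, so s < y. Since w > 0, s * w < y * w.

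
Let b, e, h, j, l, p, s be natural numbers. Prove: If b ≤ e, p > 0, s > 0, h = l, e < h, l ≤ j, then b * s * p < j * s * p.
h = l and e < h, therefore e < l. l ≤ j, so e < j. b ≤ e, so b < j. Combined with s > 0, by multiplying by a positive, b * s < j * s. Since p > 0, by multiplying by a positive, b * s * p < j * s * p.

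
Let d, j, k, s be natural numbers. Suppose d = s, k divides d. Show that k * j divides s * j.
d = s and k divides d, therefore k divides s. Then k * j divides s * j.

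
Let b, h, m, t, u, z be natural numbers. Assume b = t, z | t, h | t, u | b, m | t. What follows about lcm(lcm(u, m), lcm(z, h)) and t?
lcm(lcm(u, m), lcm(z, h)) | t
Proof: b = t and u | b, hence u | t. m | t, so lcm(u, m) | t. Because z | t and h | t, lcm(z, h) | t. From lcm(u, m) | t, lcm(lcm(u, m), lcm(z, h)) | t.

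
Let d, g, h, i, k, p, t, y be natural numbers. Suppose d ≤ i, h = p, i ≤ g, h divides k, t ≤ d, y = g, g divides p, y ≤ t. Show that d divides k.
y ≤ t and t ≤ d, therefore y ≤ d. Since y = g, g ≤ d. d ≤ i and i ≤ g, so d ≤ g. g ≤ d, so g = d. Because h = p and h divides k, p divides k. Since g divides p, g divides k. g = d, so d divides k.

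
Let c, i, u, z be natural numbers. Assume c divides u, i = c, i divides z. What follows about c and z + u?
c divides z + u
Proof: i = c and i divides z, therefore c divides z. c divides u, so c divides z + u.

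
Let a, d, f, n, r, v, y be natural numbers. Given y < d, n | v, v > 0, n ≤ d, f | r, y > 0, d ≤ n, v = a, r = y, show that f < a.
r = y and f | r, hence f | y. y > 0, so f ≤ y. From y < d, f < d. From n ≤ d and d ≤ n, n = d. n | v and v > 0, hence n ≤ v. v = a, so n ≤ a. Since n = d, d ≤ a. Since f < d, f < a.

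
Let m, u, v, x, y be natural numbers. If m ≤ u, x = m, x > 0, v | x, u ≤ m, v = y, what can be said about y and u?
y ≤ u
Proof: From m ≤ u and u ≤ m, m = u. Since v | x and x > 0, v ≤ x. x = m, so v ≤ m. v = y, so y ≤ m. Because m = u, y ≤ u.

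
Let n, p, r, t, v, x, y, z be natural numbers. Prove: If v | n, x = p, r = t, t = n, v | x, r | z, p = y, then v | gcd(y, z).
Since x = p and p = y, x = y. Since v | x, v | y. r = t and t = n, hence r = n. r | z, so n | z. Because v | n, v | z. Since v | y, v | gcd(y, z).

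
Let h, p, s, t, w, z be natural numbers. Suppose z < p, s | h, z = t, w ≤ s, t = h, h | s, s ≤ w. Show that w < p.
h | s and s | h, thus h = s. s ≤ w and w ≤ s, hence s = w. Since h = s, h = w. Because z = t and t = h, z = h. From z < p, h < p. h = w, so w < p.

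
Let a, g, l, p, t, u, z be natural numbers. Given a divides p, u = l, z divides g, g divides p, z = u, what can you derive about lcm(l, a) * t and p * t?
lcm(l, a) * t divides p * t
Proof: Since z divides g and g divides p, z divides p. Since z = u, u divides p. u = l, so l divides p. Since a divides p, lcm(l, a) divides p. Then lcm(l, a) * t divides p * t.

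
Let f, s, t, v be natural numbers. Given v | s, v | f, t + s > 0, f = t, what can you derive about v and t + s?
v ≤ t + s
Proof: f = t and v | f, so v | t. v | s, so v | t + s. From t + s > 0, v ≤ t + s.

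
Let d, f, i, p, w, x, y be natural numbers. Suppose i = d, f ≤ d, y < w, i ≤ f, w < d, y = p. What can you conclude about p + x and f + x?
p + x < f + x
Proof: Because y = p and y < w, p < w. From i = d and i ≤ f, d ≤ f. Because f ≤ d, d = f. Since w < d, w < f. p < w, so p < f. Then p + x < f + x.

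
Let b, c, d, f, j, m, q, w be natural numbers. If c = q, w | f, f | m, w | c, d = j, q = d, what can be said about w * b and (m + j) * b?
w * b | (m + j) * b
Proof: w | f and f | m, hence w | m. q = d and d = j, therefore q = j. c = q and w | c, therefore w | q. q = j, so w | j. w | m, so w | m + j. Then w * b | (m + j) * b.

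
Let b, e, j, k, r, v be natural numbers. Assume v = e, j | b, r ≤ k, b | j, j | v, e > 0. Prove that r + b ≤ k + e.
j | b and b | j, thus j = b. v = e and j | v, so j | e. e > 0, so j ≤ e. j = b, so b ≤ e. Since r ≤ k, r + b ≤ k + e.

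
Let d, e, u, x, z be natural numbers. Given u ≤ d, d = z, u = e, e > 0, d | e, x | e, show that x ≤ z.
From u = e and u ≤ d, e ≤ d. Because d | e and e > 0, d ≤ e. e ≤ d, so e = d. Since d = z, e = z. x | e and e > 0, thus x ≤ e. e = z, so x ≤ z.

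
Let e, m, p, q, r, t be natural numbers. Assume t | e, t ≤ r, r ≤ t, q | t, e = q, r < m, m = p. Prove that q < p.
Because r ≤ t and t ≤ r, r = t. Because e = q and t | e, t | q. Since q | t, t = q. r = t, so r = q. Because m = p and r < m, r < p. r = q, so q < p.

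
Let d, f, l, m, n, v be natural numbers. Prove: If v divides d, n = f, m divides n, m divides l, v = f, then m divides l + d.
n = f and m divides n, hence m divides f. v = f and v divides d, hence f divides d. Since m divides f, m divides d. m divides l, so m divides l + d.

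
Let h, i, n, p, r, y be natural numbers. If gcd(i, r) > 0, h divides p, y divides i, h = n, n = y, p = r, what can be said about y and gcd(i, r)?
y ≤ gcd(i, r)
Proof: h = n and n = y, so h = y. Since p = r and h divides p, h divides r. Since h = y, y divides r. Because y divides i, y divides gcd(i, r). gcd(i, r) > 0, so y ≤ gcd(i, r).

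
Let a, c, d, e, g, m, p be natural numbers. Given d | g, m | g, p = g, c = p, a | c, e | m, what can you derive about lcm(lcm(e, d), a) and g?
lcm(lcm(e, d), a) | g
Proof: e | m and m | g, thus e | g. d | g, so lcm(e, d) | g. c = p and p = g, therefore c = g. a | c, so a | g. Since lcm(e, d) | g, lcm(lcm(e, d), a) | g.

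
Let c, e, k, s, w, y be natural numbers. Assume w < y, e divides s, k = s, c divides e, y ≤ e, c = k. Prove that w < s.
c = k and c divides e, therefore k divides e. k = s, so s divides e. Because e divides s, e = s. w < y and y ≤ e, so w < e. Since e = s, w < s.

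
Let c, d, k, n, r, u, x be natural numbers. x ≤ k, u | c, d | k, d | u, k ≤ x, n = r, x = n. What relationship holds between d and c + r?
d | c + r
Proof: d | u and u | c, hence d | c. From k ≤ x and x ≤ k, k = x. Since x = n, k = n. d | k, so d | n. n = r, so d | r. Since d | c, d | c + r.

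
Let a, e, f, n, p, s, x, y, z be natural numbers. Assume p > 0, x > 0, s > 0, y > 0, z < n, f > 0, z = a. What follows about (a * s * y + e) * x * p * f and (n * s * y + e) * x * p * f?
(a * s * y + e) * x * p * f < (n * s * y + e) * x * p * f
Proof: z = a and z < n, hence a < n. Combining with s > 0, by multiplying by a positive, a * s < n * s. Since y > 0, by multiplying by a positive, a * s * y < n * s * y. Then a * s * y + e < n * s * y + e. From x > 0, by multiplying by a positive, (a * s * y + e) * x < (n * s * y + e) * x. From p > 0, by multiplying by a positive, (a * s * y + e) * x * p < (n * s * y + e) * x * p. Since f > 0, by multiplying by a positive, (a * s * y + e) * x * p * f < (n * s * y + e) * x * p * f.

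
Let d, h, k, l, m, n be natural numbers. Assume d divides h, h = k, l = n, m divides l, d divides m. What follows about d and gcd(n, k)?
d divides gcd(n, k)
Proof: d divides m and m divides l, hence d divides l. From l = n, d divides n. Because h = k and d divides h, d divides k. d divides n, so d divides gcd(n, k).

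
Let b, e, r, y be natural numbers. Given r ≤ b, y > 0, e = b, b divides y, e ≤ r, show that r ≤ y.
e = b and e ≤ r, therefore b ≤ r. r ≤ b, so b = r. b divides y and y > 0, thus b ≤ y. From b = r, r ≤ y.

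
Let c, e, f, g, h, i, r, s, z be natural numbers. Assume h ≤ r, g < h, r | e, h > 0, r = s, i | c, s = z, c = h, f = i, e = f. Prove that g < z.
e = f and f = i, so e = i. Since r | e, r | i. i | c, so r | c. Because c = h, r | h. h > 0, so r ≤ h. Since h ≤ r, h = r. Since r = s, h = s. s = z, so h = z. Since g < h, g < z.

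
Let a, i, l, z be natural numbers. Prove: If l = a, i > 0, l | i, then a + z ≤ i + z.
From l | i and i > 0, l ≤ i. l = a, so a ≤ i. Then a + z ≤ i + z.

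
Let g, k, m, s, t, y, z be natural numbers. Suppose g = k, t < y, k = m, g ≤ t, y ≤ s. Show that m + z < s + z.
g ≤ t and t < y, hence g < y. Since g = k, k < y. Because y ≤ s, k < s. Because k = m, m < s. Then m + z < s + z.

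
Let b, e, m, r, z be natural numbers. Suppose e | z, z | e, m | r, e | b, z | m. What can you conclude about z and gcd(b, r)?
z | gcd(b, r)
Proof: Because e | z and z | e, e = z. e | b, so z | b. z | m and m | r, thus z | r. Since z | b, z | gcd(b, r).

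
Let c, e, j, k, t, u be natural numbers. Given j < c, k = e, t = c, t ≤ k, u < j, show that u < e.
t = c and t ≤ k, therefore c ≤ k. Because j < c, j < k. k = e, so j < e. Since u < j, u < e.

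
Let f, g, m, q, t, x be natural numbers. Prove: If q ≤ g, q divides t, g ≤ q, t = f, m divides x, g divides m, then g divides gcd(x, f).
g divides m and m divides x, hence g divides x. Because q ≤ g and g ≤ q, q = g. t = f and q divides t, so q divides f. Because q = g, g divides f. g divides x, so g divides gcd(x, f).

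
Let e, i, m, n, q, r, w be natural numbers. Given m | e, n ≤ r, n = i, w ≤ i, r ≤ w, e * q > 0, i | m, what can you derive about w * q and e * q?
w * q ≤ e * q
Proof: n = i and n ≤ r, thus i ≤ r. r ≤ w, so i ≤ w. w ≤ i, so i = w. Because i | m and m | e, i | e. Because i = w, w | e. Then w * q | e * q. e * q > 0, so w * q ≤ e * q.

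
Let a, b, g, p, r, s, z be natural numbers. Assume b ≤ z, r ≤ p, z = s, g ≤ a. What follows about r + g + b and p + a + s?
r + g + b ≤ p + a + s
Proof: Since z = s and b ≤ z, b ≤ s. Because g ≤ a, g + b ≤ a + s. Since r ≤ p, r + g + b ≤ p + a + s.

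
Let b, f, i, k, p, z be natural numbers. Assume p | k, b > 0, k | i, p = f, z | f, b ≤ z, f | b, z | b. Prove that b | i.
z | b and b > 0, therefore z ≤ b. b ≤ z, so z = b. z | f, so b | f. Because f | b, f = b. p = f, so p = b. p | k and k | i, so p | i. p = b, so b | i.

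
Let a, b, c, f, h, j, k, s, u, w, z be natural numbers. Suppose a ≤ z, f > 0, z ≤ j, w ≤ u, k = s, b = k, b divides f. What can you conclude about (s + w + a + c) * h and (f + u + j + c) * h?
(s + w + a + c) * h ≤ (f + u + j + c) * h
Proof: b = k and b divides f, thus k divides f. f > 0, so k ≤ f. Since k = s, s ≤ f. a ≤ z and z ≤ j, thus a ≤ j. Since w ≤ u, w + a ≤ u + j. Then w + a + c ≤ u + j + c. s ≤ f, so s + w + a + c ≤ f + u + j + c. By multiplying by a non-negative, (s + w + a + c) * h ≤ (f + u + j + c) * h.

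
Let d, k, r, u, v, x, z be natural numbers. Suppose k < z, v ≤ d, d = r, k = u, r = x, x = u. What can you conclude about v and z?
v < z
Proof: Since r = x and x = u, r = u. d = r and v ≤ d, therefore v ≤ r. Since r = u, v ≤ u. Since k = u and k < z, u < z. v ≤ u, so v < z.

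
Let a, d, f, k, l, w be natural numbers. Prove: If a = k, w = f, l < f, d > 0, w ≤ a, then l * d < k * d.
w = f and w ≤ a, therefore f ≤ a. l < f, so l < a. Since a = k, l < k. d > 0, so l * d < k * d.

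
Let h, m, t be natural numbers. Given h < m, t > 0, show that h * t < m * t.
h < m and t > 0. By multiplying by a positive, h * t < m * t.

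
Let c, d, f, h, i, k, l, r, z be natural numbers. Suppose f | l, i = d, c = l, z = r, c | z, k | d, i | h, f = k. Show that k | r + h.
Because c = l and c | z, l | z. Since f | l, f | z. Since z = r, f | r. f = k, so k | r. Because i = d and i | h, d | h. k | d, so k | h. k | r, so k | r + h.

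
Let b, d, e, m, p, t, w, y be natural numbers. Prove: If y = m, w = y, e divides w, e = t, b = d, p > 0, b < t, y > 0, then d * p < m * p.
From b = d and b < t, d < t. From e = t and e divides w, t divides w. Since w = y, t divides y. Since y > 0, t ≤ y. Since d < t, d < y. Since y = m, d < m. Since p > 0, by multiplying by a positive, d * p < m * p.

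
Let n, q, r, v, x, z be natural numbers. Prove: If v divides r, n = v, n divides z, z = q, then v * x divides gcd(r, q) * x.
From n = v and n divides z, v divides z. z = q, so v divides q. v divides r, so v divides gcd(r, q). Then v * x divides gcd(r, q) * x.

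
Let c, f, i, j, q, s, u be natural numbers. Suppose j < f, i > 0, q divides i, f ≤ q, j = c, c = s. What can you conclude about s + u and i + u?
s + u < i + u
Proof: Since j = c and c = s, j = s. Since j < f, s < f. q divides i and i > 0, therefore q ≤ i. f ≤ q, so f ≤ i. Since s < f, s < i. Then s + u < i + u.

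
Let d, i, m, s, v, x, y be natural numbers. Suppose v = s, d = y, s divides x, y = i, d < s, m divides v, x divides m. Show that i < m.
Because s divides x and x divides m, s divides m. v = s and m divides v, thus m divides s. Since s divides m, s = m. d < s, so d < m. Since d = y, y < m. y = i, so i < m.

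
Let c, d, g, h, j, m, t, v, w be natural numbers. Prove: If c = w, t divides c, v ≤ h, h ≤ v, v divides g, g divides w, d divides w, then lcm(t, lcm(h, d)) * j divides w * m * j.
Because c = w and t divides c, t divides w. v ≤ h and h ≤ v, therefore v = h. v divides g and g divides w, so v divides w. From v = h, h divides w. Since d divides w, lcm(h, d) divides w. Since t divides w, lcm(t, lcm(h, d)) divides w. Then lcm(t, lcm(h, d)) divides w * m. Then lcm(t, lcm(h, d)) * j divides w * m * j.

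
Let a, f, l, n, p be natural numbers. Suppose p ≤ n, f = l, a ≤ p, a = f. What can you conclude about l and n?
l ≤ n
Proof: Since a = f and f = l, a = l. Since a ≤ p, l ≤ p. p ≤ n, so l ≤ n.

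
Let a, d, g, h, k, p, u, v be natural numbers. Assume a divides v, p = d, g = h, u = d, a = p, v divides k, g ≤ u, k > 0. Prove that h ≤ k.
From u = d and g ≤ u, g ≤ d. Since g = h, h ≤ d. Since a = p and p = d, a = d. Because a divides v and v divides k, a divides k. Since a = d, d divides k. Since k > 0, d ≤ k. Since h ≤ d, h ≤ k.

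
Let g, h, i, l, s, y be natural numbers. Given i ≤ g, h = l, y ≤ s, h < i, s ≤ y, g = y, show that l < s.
y ≤ s and s ≤ y, hence y = s. Since g = y, g = s. h = l and h < i, so l < i. Because i ≤ g, l < g. g = s, so l < s.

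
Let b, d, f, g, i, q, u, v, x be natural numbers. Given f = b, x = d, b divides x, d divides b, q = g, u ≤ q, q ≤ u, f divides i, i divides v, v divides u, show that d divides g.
Since x = d and b divides x, b divides d. d divides b, so b = d. Since f = b, f = d. From u ≤ q and q ≤ u, u = q. Since f divides i and i divides v, f divides v. v divides u, so f divides u. Since u = q, f divides q. Since q = g, f divides g. Since f = d, d divides g.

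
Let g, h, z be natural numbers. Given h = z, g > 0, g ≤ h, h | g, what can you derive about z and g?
z = g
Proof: h | g and g > 0, so h ≤ g. Since g ≤ h, g = h. Because h = z, g = z. Then z = g.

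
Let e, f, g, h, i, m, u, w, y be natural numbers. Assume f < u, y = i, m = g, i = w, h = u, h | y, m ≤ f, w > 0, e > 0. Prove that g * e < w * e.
m = g and m ≤ f, therefore g ≤ f. Since f < u, g < u. y = i and i = w, hence y = w. h = u and h | y, hence u | y. Since y = w, u | w. Since w > 0, u ≤ w. Since g < u, g < w. e > 0, so g * e < w * e.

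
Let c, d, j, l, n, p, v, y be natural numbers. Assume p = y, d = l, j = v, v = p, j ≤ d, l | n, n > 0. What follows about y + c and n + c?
y + c ≤ n + c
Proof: j = v and v = p, hence j = p. Since j ≤ d, p ≤ d. d = l, so p ≤ l. From l | n and n > 0, l ≤ n. p ≤ l, so p ≤ n. p = y, so y ≤ n. Then y + c ≤ n + c.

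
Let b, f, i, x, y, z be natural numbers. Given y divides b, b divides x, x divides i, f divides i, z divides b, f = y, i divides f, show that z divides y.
Since i divides f and f divides i, i = f. f = y, so i = y. Because b divides x and x divides i, b divides i. i = y, so b divides y. Since y divides b, b = y. Because z divides b, z divides y.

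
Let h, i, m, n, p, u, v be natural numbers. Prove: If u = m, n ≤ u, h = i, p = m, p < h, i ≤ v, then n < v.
Since u = m and n ≤ u, n ≤ m. Because p = m and p < h, m < h. h = i, so m < i. i ≤ v, so m < v. Since n ≤ m, n < v.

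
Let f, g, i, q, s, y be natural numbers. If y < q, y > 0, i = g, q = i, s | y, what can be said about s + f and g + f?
s + f < g + f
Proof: s | y and y > 0, thus s ≤ y. From q = i and i = g, q = g. Since y < q, y < g. Since s ≤ y, s < g. Then s + f < g + f.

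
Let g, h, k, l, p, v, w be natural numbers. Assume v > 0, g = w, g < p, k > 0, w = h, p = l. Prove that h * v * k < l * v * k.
g = w and w = h, hence g = h. g < p, so h < p. Since p = l, h < l. Since v > 0, h * v < l * v. Since k > 0, h * v * k < l * v * k.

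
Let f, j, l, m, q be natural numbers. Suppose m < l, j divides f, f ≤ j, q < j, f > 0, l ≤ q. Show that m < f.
m < l and l ≤ q, thus m < q. Since j divides f and f > 0, j ≤ f. Since f ≤ j, j = f. q < j, so q < f. Since m < q, m < f.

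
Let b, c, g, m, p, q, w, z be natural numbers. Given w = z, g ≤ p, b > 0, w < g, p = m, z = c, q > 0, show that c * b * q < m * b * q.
From w = z and z = c, w = c. From w < g and g ≤ p, w < p. w = c, so c < p. p = m, so c < m. Since b > 0, c * b < m * b. Since q > 0, c * b * q < m * b * q.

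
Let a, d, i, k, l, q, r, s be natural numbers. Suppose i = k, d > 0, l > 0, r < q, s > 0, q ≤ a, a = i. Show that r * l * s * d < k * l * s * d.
Because a = i and i = k, a = k. r < q and q ≤ a, hence r < a. Since a = k, r < k. l > 0, so r * l < k * l. Since s > 0, r * l * s < k * l * s. d > 0, so r * l * s * d < k * l * s * d.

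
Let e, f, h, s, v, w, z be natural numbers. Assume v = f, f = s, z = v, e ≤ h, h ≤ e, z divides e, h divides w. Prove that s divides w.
Since v = f and f = s, v = s. From e ≤ h and h ≤ e, e = h. z divides e, so z divides h. Since h divides w, z divides w. z = v, so v divides w. v = s, so s divides w.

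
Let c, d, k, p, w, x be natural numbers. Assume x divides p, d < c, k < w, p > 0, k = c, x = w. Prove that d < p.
Because x = w and x divides p, w divides p. Since p > 0, w ≤ p. Since k < w, k < p. k = c, so c < p. Since d < c, d < p.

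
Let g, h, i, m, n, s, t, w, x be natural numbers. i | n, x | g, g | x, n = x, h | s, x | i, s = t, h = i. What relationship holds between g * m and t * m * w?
g * m | t * m * w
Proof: x | g and g | x, therefore x = g. Since n = x and i | n, i | x. x | i, so i = x. h = i, so h = x. h | s, so x | s. x = g, so g | s. s = t, so g | t. Then g * m | t * m. Then g * m | t * m * w.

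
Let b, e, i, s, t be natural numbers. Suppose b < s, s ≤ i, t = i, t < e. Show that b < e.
Since t = i and t < e, i < e. Since s ≤ i, s < e. Since b < s, b < e.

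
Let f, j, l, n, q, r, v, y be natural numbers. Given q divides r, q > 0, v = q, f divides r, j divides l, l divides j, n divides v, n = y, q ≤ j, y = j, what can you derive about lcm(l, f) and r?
lcm(l, f) divides r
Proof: Because v = q and n divides v, n divides q. Since n = y, y divides q. q > 0, so y ≤ q. From y = j, j ≤ q. q ≤ j, so q = j. j divides l and l divides j, so j = l. Since q = j, q = l. q divides r, so l divides r. Since f divides r, lcm(l, f) divides r.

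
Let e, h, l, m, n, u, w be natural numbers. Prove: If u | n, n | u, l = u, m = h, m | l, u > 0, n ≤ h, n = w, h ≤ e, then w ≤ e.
u | n and n | u, hence u = n. From m = h and m | l, h | l. l = u, so h | u. Since u > 0, h ≤ u. Since u = n, h ≤ n. n ≤ h, so h = n. n = w, so h = w. From h ≤ e, w ≤ e.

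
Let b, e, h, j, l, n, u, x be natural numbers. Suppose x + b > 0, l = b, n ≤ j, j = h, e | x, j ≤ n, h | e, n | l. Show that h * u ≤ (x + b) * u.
From h | e and e | x, h | x. n ≤ j and j ≤ n, so n = j. Since j = h, n = h. Since l = b and n | l, n | b. n = h, so h | b. h | x, so h | x + b. x + b > 0, so h ≤ x + b. Then h * u ≤ (x + b) * u.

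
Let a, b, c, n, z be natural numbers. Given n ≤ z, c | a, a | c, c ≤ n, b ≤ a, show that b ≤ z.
Because a | c and c | a, a = c. Since b ≤ a, b ≤ c. c ≤ n, so b ≤ n. Since n ≤ z, b ≤ z.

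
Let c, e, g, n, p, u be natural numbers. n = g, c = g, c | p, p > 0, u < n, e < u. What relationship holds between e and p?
e < p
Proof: Since e < u and u < n, e < n. Since n = g, e < g. Since c = g and c | p, g | p. p > 0, so g ≤ p. e < g, so e < p.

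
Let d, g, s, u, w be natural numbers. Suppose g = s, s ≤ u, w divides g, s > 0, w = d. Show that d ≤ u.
g = s and w divides g, therefore w divides s. s > 0, so w ≤ s. Since w = d, d ≤ s. s ≤ u, so d ≤ u.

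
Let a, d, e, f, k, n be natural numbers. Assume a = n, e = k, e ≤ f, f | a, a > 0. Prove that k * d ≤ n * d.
From e = k and e ≤ f, k ≤ f. f | a and a > 0, hence f ≤ a. Since k ≤ f, k ≤ a. a = n, so k ≤ n. Then k * d ≤ n * d.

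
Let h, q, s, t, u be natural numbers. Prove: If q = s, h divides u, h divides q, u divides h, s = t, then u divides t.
q = s and s = t, thus q = t. h divides u and u divides h, so h = u. Because h divides q, u divides q. q = t, so u divides t.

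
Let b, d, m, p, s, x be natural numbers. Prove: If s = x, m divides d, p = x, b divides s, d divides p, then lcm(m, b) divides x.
Because p = x and d divides p, d divides x. Since m divides d, m divides x. Because s = x and b divides s, b divides x. m divides x, so lcm(m, b) divides x.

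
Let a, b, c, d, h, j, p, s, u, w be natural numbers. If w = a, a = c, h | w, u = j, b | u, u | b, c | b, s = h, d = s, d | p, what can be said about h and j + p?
h | j + p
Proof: Since w = a and a = c, w = c. From h | w, h | c. b | u and u | b, hence b = u. Since c | b, c | u. u = j, so c | j. From h | c, h | j. d = s and d | p, hence s | p. Since s = h, h | p. h | j, so h | j + p.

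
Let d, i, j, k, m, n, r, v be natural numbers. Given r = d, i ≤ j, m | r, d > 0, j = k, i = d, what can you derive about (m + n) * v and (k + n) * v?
(m + n) * v ≤ (k + n) * v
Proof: From r = d and m | r, m | d. From d > 0, m ≤ d. Since j = k and i ≤ j, i ≤ k. i = d, so d ≤ k. From m ≤ d, m ≤ k. Then m + n ≤ k + n. Then (m + n) * v ≤ (k + n) * v.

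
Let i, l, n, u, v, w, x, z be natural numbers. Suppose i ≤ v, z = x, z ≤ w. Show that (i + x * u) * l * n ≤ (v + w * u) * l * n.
z = x and z ≤ w, so x ≤ w. By multiplying by a non-negative, x * u ≤ w * u. From i ≤ v, i + x * u ≤ v + w * u. By multiplying by a non-negative, (i + x * u) * l ≤ (v + w * u) * l. By multiplying by a non-negative, (i + x * u) * l * n ≤ (v + w * u) * l * n.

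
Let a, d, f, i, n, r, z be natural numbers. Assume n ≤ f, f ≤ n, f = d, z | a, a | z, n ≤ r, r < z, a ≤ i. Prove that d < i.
From n ≤ f and f ≤ n, n = f. Since f = d, n = d. Because z | a and a | z, z = a. n ≤ r and r < z, hence n < z. z = a, so n < a. a ≤ i, so n < i. Since n = d, d < i.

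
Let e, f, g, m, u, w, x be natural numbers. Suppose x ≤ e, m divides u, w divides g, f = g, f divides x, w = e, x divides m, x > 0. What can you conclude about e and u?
e divides u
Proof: Because f = g and f divides x, g divides x. Since w divides g, w divides x. Since x > 0, w ≤ x. Since w = e, e ≤ x. Since x ≤ e, x = e. x divides m and m divides u, therefore x divides u. Since x = e, e divides u.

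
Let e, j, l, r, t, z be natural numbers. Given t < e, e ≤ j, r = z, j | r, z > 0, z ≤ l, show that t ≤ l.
t < e and e ≤ j, therefore t < j. Since r = z and j | r, j | z. z > 0, so j ≤ z. Since z ≤ l, j ≤ l. Since t < j, t < l. Then t ≤ l.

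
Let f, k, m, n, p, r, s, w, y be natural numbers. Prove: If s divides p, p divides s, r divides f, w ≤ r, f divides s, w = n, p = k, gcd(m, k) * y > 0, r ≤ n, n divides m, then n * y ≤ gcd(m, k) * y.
Because w = n and w ≤ r, n ≤ r. r ≤ n, so r = n. Because s divides p and p divides s, s = p. Because p = k, s = k. r divides f and f divides s, so r divides s. s = k, so r divides k. Since r = n, n divides k. n divides m, so n divides gcd(m, k). Then n * y divides gcd(m, k) * y. gcd(m, k) * y > 0, so n * y ≤ gcd(m, k) * y.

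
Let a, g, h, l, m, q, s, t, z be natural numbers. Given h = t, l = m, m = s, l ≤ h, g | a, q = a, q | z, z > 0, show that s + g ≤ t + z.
l = m and m = s, thus l = s. Since l ≤ h, s ≤ h. h = t, so s ≤ t. q = a and q | z, so a | z. Since g | a, g | z. Since z > 0, g ≤ z. s ≤ t, so s + g ≤ t + z.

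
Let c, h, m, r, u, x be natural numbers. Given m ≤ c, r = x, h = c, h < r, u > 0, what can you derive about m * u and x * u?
m * u < x * u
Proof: Since h = c and h < r, c < r. r = x, so c < x. m ≤ c, so m < x. Since u > 0, m * u < x * u.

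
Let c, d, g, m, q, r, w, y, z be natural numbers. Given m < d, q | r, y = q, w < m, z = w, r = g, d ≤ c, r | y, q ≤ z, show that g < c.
y = q and r | y, hence r | q. q | r, so q = r. Since r = g, q = g. Because z = w and q ≤ z, q ≤ w. Because m < d and d ≤ c, m < c. w < m, so w < c. q ≤ w, so q < c. q = g, so g < c.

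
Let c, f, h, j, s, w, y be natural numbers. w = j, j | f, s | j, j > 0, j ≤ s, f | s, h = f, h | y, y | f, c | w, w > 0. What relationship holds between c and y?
c ≤ y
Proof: From s | j and j > 0, s ≤ j. Since j ≤ s, s = j. Since f | s, f | j. Since j | f, j = f. Since w = j, w = f. h = f and h | y, therefore f | y. Because y | f, f = y. w = f, so w = y. c | w and w > 0, hence c ≤ w. Since w = y, c ≤ y.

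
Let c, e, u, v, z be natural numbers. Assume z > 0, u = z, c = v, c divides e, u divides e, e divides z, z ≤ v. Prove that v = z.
From u = z and u divides e, z divides e. Since e divides z, e = z. Since c divides e, c divides z. c = v, so v divides z. Since z > 0, v ≤ z. z ≤ v, so v = z.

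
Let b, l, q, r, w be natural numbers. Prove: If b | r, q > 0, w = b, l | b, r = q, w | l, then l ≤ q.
Because w = b and w | l, b | l. l | b, so b = l. r = q and b | r, therefore b | q. Since q > 0, b ≤ q. Since b = l, l ≤ q.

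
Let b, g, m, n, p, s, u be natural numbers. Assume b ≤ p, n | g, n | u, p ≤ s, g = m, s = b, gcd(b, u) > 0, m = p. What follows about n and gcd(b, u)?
n ≤ gcd(b, u)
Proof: s = b and p ≤ s, thus p ≤ b. Since b ≤ p, p = b. Since m = p, m = b. From g = m and n | g, n | m. Since m = b, n | b. n | u, so n | gcd(b, u). Since gcd(b, u) > 0, n ≤ gcd(b, u).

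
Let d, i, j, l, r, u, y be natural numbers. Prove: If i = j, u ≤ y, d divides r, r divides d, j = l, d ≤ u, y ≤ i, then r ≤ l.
i = j and j = l, therefore i = l. d divides r and r divides d, hence d = r. d ≤ u and u ≤ y, therefore d ≤ y. Since y ≤ i, d ≤ i. Because d = r, r ≤ i. i = l, so r ≤ l.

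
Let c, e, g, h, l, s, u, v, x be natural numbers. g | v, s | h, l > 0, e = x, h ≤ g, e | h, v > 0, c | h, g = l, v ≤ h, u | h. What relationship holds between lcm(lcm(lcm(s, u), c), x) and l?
lcm(lcm(lcm(s, u), c), x) ≤ l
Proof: g | v and v > 0, hence g ≤ v. Because v ≤ h, g ≤ h. From h ≤ g, h = g. g = l, so h = l. s | h and u | h, so lcm(s, u) | h. Since c | h, lcm(lcm(s, u), c) | h. Since e = x and e | h, x | h. Since lcm(lcm(s, u), c) | h, lcm(lcm(lcm(s, u), c), x) | h. Since h = l, lcm(lcm(lcm(s, u), c), x) | l. l > 0, so lcm(lcm(lcm(s, u), c), x) ≤ l.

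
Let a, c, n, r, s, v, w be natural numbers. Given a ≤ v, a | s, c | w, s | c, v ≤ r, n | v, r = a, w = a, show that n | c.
Since r = a and v ≤ r, v ≤ a. From a ≤ v, v = a. From a | s and s | c, a | c. w = a and c | w, thus c | a. Because a | c, a = c. Since v = a, v = c. n | v, so n | c.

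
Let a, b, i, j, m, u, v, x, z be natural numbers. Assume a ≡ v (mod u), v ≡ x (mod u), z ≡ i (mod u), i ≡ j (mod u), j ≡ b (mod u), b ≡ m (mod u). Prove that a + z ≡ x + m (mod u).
From a ≡ v (mod u) and v ≡ x (mod u), a ≡ x (mod u). z ≡ i (mod u) and i ≡ j (mod u), therefore z ≡ j (mod u). Since j ≡ b (mod u), z ≡ b (mod u). b ≡ m (mod u), so z ≡ m (mod u). From a ≡ x (mod u), by adding congruences, a + z ≡ x + m (mod u).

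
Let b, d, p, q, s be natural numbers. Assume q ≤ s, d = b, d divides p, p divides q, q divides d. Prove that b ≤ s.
From d divides p and p divides q, d divides q. q divides d, so q = d. d = b, so q = b. q ≤ s, so b ≤ s.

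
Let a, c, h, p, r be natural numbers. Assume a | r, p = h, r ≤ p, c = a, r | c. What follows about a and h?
a ≤ h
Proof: Because c = a and r | c, r | a. Since a | r, r = a. Since r ≤ p, a ≤ p. From p = h, a ≤ h.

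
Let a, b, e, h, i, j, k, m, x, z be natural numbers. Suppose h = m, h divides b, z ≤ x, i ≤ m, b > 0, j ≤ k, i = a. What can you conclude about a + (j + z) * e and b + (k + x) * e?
a + (j + z) * e ≤ b + (k + x) * e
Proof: Since i = a and i ≤ m, a ≤ m. Because h divides b and b > 0, h ≤ b. h = m, so m ≤ b. Since a ≤ m, a ≤ b. j ≤ k and z ≤ x, so j + z ≤ k + x. By multiplying by a non-negative, (j + z) * e ≤ (k + x) * e. From a ≤ b, a + (j + z) * e ≤ b + (k + x) * e.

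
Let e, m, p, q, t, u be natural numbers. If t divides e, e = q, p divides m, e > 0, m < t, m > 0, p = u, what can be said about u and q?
u < q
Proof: From p divides m and m > 0, p ≤ m. Since p = u, u ≤ m. From m < t, u < t. Because t divides e and e > 0, t ≤ e. u < t, so u < e. e = q, so u < q.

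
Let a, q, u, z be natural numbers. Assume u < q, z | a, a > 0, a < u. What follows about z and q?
z < q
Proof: z | a and a > 0, thus z ≤ a. Since a < u, z < u. u < q, so z < q.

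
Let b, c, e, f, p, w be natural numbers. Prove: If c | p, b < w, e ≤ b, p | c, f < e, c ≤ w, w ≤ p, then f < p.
c | p and p | c, so c = p. Since c ≤ w, p ≤ w. w ≤ p, so w = p. Since b < w, b < p. Since e ≤ b, e < p. Since f < e, f < p.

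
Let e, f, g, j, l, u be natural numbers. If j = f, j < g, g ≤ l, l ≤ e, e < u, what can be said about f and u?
f < u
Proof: Because j < g and g ≤ l, j < l. Since j = f, f < l. l ≤ e and e < u, thus l < u. f < l, so f < u.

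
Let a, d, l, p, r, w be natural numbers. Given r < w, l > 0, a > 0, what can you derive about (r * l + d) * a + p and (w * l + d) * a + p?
(r * l + d) * a + p < (w * l + d) * a + p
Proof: r < w and l > 0. By multiplying by a positive, r * l < w * l. Then r * l + d < w * l + d. Since a > 0, by multiplying by a positive, (r * l + d) * a < (w * l + d) * a. Then (r * l + d) * a + p < (w * l + d) * a + p.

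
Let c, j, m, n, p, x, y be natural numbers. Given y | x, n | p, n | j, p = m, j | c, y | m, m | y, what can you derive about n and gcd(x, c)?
n | gcd(x, c)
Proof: From p = m and n | p, n | m. y | m and m | y, thus y = m. y | x, so m | x. n | m, so n | x. n | j and j | c, hence n | c. n | x, so n | gcd(x, c).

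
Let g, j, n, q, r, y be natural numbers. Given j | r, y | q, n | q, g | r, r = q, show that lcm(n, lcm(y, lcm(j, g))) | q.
Since j | r and g | r, lcm(j, g) | r. r = q, so lcm(j, g) | q. y | q, so lcm(y, lcm(j, g)) | q. Since n | q, lcm(n, lcm(y, lcm(j, g))) | q.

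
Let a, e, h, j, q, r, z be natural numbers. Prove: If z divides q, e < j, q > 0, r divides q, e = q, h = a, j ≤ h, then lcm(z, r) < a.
Because z divides q and r divides q, lcm(z, r) divides q. Because q > 0, lcm(z, r) ≤ q. Because e = q and e < j, q < j. Since lcm(z, r) ≤ q, lcm(z, r) < j. Since h = a and j ≤ h, j ≤ a. lcm(z, r) < j, so lcm(z, r) < a.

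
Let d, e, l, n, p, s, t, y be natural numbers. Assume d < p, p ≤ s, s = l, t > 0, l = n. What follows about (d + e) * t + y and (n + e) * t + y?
(d + e) * t + y < (n + e) * t + y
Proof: s = l and p ≤ s, hence p ≤ l. d < p, so d < l. l = n, so d < n. Then d + e < n + e. t > 0, so (d + e) * t < (n + e) * t. Then (d + e) * t + y < (n + e) * t + y.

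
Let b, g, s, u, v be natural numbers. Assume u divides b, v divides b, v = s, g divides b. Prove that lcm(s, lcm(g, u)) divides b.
v = s and v divides b, therefore s divides b. Because g divides b and u divides b, lcm(g, u) divides b. From s divides b, lcm(s, lcm(g, u)) divides b.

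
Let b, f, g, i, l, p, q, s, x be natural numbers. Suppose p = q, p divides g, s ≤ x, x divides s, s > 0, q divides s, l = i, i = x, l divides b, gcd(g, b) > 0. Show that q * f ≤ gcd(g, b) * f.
From p = q and p divides g, q divides g. From x divides s and s > 0, x ≤ s. Since s ≤ x, s = x. From q divides s, q divides x. l = i and i = x, so l = x. l divides b, so x divides b. Since q divides x, q divides b. q divides g, so q divides gcd(g, b). gcd(g, b) > 0, so q ≤ gcd(g, b). By multiplying by a non-negative, q * f ≤ gcd(g, b) * f.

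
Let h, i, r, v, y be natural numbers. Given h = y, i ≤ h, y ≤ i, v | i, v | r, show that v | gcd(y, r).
Since h = y and i ≤ h, i ≤ y. y ≤ i, so i = y. v | i, so v | y. v | r, so v | gcd(y, r).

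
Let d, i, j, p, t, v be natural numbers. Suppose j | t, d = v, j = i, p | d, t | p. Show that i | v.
j | t and t | p, so j | p. Since d = v and p | d, p | v. Since j | p, j | v. j = i, so i | v.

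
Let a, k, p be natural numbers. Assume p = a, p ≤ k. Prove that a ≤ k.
Since p = a and p ≤ k, by substitution, a ≤ k.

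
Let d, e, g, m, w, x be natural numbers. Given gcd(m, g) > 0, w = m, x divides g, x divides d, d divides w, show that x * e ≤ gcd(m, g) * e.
From w = m and d divides w, d divides m. From x divides d, x divides m. From x divides g, x divides gcd(m, g). Since gcd(m, g) > 0, x ≤ gcd(m, g). By multiplying by a non-negative, x * e ≤ gcd(m, g) * e.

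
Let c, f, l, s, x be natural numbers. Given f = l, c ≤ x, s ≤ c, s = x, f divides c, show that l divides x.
From s = x and s ≤ c, x ≤ c. Since c ≤ x, c = x. Since f divides c, f divides x. Since f = l, l divides x.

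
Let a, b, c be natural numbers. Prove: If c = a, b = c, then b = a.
b = c and c = a. By transitivity, b = a.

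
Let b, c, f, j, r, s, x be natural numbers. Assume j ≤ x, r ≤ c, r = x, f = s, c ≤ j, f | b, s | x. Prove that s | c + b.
r = x and r ≤ c, thus x ≤ c. Because c ≤ j and j ≤ x, c ≤ x. Since x ≤ c, x = c. s | x, so s | c. f = s and f | b, hence s | b. s | c, so s | c + b.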